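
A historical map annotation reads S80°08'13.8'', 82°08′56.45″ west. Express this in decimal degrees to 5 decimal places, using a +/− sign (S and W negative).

-80.13717, -82.14901

φ: 80 + 8/60 + 13.8/3600 = 80.137167
S → negative
Longitude: 82° + 8/60 + 56.45/3600 = 82 + 0.133333 + 0.015681 = 82.149014
hemisphere W, so the sign is −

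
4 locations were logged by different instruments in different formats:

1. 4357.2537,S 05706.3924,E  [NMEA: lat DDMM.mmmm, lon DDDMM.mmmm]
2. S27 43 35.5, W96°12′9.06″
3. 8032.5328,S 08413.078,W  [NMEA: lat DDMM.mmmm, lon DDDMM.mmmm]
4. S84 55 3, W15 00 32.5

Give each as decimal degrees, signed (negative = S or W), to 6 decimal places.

1. -43.954228, 57.106540
2. -27.726528, -96.202517
3. -80.542213, -84.217967
4. -84.917500, -15.009028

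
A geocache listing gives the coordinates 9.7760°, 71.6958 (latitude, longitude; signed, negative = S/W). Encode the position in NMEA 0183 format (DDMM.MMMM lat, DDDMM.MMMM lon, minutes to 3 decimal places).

0946.560,N / 07141.748,E

φ: fractional part 0.776000 → 46.56000 minutes
λ: 71° + 0.695800 × 60 = 71° 41.74800′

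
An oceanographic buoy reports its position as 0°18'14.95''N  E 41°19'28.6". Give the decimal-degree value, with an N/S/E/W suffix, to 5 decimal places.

Latitude: 18′ + 14.95″ = 18.24917′; 0 + 18.24917/60 = 0.304153
Lon: 41° + 19/60 + 28.6/3600 = 41 + 0.316667 + 0.007944 = 41.324611

0.30415° N, 41.32461° E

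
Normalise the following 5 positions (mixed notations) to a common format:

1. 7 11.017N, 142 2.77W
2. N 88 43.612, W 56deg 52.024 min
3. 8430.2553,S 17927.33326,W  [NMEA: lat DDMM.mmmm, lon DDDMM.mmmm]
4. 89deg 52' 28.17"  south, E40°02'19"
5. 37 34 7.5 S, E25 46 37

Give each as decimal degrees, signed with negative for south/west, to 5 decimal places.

Point 1:
  φ: 7 + 11.017/60 = 7.183617
  N ⇒ keep positive
  Longitude: 142 + 2.77/60 = 142.046167
  W → negative
Point 2:
  Lat: 88 + 43.612/60 = 88.726867
  N ⇒ keep positive
  Longitude: 52.024′ = 0.867067°; total 56.867067
  hemisphere W, so the sign is −
Point 3:
  Latitude: degrees = first 2 digits = 84, minutes = 30.2553; 84 + 30.2553/60 = 84.504255
  S → negative
  Longitude: split at 3 digits → 179° and 27.33326′; 179 + 27.33326/60 = 179.455554
  W → negative
Point 4:
  Latitude: 89 + 52/60 + 28.17/3600 = 89.874492
  S ⇒ negate
  Longitude: 40° + 2/60 + 19/3600 = 40 + 0.033333 + 0.005278 = 40.038611
  E → positive
Point 5:
  φ: 37 + 34/60 + 7.5/3600 = 37.568750
  S ⇒ negate
  Longitude: 46′ + 37″ = 46.61667′; 25 + 46.61667/60 = 25.776944
  E → positive

1. 7.18362, -142.04617
2. 88.72687, -56.86707
3. -84.50426, -179.45555
4. -89.87449, 40.03861
5. -37.56875, 25.77694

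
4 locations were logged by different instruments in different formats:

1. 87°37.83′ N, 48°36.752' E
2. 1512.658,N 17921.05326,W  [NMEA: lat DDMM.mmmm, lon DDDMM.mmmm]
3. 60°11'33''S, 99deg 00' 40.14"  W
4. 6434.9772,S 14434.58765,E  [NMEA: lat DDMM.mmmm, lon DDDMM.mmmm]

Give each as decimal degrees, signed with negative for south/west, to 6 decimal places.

1. 87.630500, 48.612533
2. 15.210967, -179.350888
3. -60.192500, -99.011150
4. -64.582953, 144.576461

Point 1:
  Lat: 37.83′ = 0.630500°; total 87.6305000
  N → positive
  Longitude: 48 + 36.752/60 = 48.6125333
  E ⇒ keep positive
Point 2:
  Latitude: split at 2 digits → 15° and 12.658′; 15 + 12.658/60 = 15.2109667
  N → positive
  Lon: degrees = first 3 digits = 179, minutes = 21.05326; 179 + 21.05326/60 = 179.3508877
  W ⇒ negate
Point 3:
  Lat: 11′ + 33″ = 11.55000′; 60 + 11.55000/60 = 60.1925000
  S ⇒ negate
  λ: 99° + 0/60 + 40.14/3600 = 99 + 0.000000 + 0.011150 = 99.0111500
  hemisphere W, so the sign is −
Point 4:
  φ: split at 2 digits → 64° and 34.9772′; 64 + 34.9772/60 = 64.5829533
  S ⇒ negate
  Lon: split at 3 digits → 144° and 34.58765′; 144 + 34.58765/60 = 144.5764608
  E → positive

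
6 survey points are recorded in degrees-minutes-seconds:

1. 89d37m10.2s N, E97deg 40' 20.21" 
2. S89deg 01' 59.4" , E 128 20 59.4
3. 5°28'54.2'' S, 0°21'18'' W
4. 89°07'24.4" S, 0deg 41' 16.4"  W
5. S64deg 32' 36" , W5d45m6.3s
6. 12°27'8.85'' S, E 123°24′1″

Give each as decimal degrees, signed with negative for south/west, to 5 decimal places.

1. 89.61950, 97.67228
2. -89.03317, 128.34983
3. -5.48172, -0.35500
4. -89.12344, -0.68789
5. -64.54333, -5.75175
6. -12.45246, 123.40028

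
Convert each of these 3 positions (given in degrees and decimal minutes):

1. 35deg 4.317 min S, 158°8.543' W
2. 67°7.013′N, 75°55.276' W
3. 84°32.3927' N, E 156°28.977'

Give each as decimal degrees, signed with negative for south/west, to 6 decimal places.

1. -35.071950, -158.142383
2. 67.116883, -75.921267
3. 84.539878, 156.482950

Point 1:
  Lat: 35 + 4.317/60 = 35.0719500
  S → negative
  λ: 8.543′ = 0.142383°; total 158.1423833
  W ⇒ negate
Point 2:
  Lat: 7.013′ = 0.116883°; total 67.1168833
  N → positive
  λ: 55.276′ = 0.921267°; total 75.9212667
  W ⇒ negate
Point 3:
  Latitude: 32.3927′ = 0.539878°; total 84.5398783
  N ⇒ keep positive
  λ: 28.977′ = 0.482950°; total 156.4829500
  E → positive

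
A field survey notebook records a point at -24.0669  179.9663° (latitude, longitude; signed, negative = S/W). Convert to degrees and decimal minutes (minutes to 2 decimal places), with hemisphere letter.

24° 4.01′ S, 179° 57.98′ E

Latitude is negative → S; |value| = 24.066900
Latitude: minutes = (24.066900 − 24) × 60 = 4.0140
Lon: fractional part 0.966300 → 57.9780 minutes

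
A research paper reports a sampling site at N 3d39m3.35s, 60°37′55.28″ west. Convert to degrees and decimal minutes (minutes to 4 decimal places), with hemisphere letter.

Latitude: 39 + 3.35/60 = 39.055833′
Lon: seconds/60 = 0.92133; minutes = 37 + 0.92133 = 37.921333

3° 39.0558′ N, 60° 37.9213′ W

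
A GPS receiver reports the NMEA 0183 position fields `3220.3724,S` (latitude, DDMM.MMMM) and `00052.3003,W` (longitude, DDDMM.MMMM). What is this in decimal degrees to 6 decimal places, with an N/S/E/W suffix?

32.339540° S, 0.871672° W

Lat: split at 2 digits → 32° and 20.3724′; 32 + 20.3724/60 = 32.3395400
λ: split at 3 digits → 000° and 52.3003′; 0 + 52.3003/60 = 0.8716717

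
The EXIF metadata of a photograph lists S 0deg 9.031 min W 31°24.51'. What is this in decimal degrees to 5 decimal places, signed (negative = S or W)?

-0.15052, -31.40850

Latitude: 0 + 9.031/60 = 0.150517
hemisphere S, so the sign is −
Longitude: 24.51′ = 0.408500°; total 31.408500
W ⇒ negate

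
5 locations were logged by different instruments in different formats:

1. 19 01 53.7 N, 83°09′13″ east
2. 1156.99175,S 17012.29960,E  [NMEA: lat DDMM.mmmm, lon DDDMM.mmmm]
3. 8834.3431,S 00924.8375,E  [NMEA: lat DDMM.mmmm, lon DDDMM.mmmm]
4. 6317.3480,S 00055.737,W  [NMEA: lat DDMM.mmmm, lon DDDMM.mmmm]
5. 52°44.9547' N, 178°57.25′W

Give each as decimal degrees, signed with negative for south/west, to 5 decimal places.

1. 19.03158, 83.15361
2. -11.94986, 170.20499
3. -88.57239, 9.41396
4. -63.28913, -0.92895
5. 52.74925, -178.95417

Point 1:
  Latitude: 1′ + 53.7″ = 1.89500′; 19 + 1.89500/60 = 19.031583
  N → positive
  Longitude: 83° + 9/60 + 13/3600 = 83 + 0.150000 + 0.003611 = 83.153611
  E ⇒ keep positive
Point 2:
  Latitude: split at 2 digits → 11° and 56.99175′; 11 + 56.99175/60 = 11.949863
  hemisphere S, so the sign is −
  Longitude: split at 3 digits → 170° and 12.2996′; 170 + 12.2996/60 = 170.204993
  E → positive
Point 3:
  φ: split at 2 digits → 88° and 34.3431′; 88 + 34.3431/60 = 88.572385
  S ⇒ negate
  λ: degrees = first 3 digits = 9, minutes = 24.8375; 9 + 24.8375/60 = 9.413958
  E ⇒ keep positive
Point 4:
  φ: degrees = first 2 digits = 63, minutes = 17.348; 63 + 17.348/60 = 63.289133
  S ⇒ negate
  λ: split at 3 digits → 000° and 55.737′; 0 + 55.737/60 = 0.928950
  W ⇒ negate
Point 5:
  Lat: 52 + 44.9547/60 = 52.749245
  N → positive
  Longitude: 57.25′ = 0.954167°; total 178.954167
  W → negative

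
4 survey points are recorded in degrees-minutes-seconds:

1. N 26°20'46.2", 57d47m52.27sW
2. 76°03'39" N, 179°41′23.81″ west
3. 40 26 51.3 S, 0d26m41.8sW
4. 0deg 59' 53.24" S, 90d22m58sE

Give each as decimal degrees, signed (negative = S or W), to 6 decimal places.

Point 1:
  Latitude: 26° + 20/60 + 46.2/3600 = 26 + 0.333333 + 0.012833 = 26.3461667
  N → positive
  Lon: 57° + 47/60 + 52.27/3600 = 57 + 0.783333 + 0.014519 = 57.7978528
  hemisphere W, so the sign is −
Point 2:
  Lat: 76° + 3/60 + 39/3600 = 76 + 0.050000 + 0.010833 = 76.0608333
  N ⇒ keep positive
  λ: 179° + 41/60 + 23.81/3600 = 179 + 0.683333 + 0.006614 = 179.6899472
  hemisphere W, so the sign is −
Point 3:
  Lat: 26′ + 51.3″ = 26.85500′; 40 + 26.85500/60 = 40.4475833
  S → negative
  λ: 26′ + 41.8″ = 26.69667′; 0 + 26.69667/60 = 0.4449444
  W ⇒ negate
Point 4:
  Latitude: 59′ + 53.24″ = 59.88733′; 0 + 59.88733/60 = 0.9981222
  S → negative
  Lon: 22′ + 58″ = 22.96667′; 90 + 22.96667/60 = 90.3827778
  E → positive

1. 26.346167, -57.797853
2. 76.060833, -179.689947
3. -40.447583, -0.444944
4. -0.998122, 90.382778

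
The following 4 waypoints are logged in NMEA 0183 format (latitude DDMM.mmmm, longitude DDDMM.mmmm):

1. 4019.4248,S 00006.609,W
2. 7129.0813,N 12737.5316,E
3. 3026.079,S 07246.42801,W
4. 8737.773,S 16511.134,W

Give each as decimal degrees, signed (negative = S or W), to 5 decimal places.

Point 1:
  Latitude: split at 2 digits → 40° and 19.4248′; 40 + 19.4248/60 = 40.323747
  hemisphere S, so the sign is −
  Longitude: degrees = first 3 digits = 0, minutes = 6.609; 0 + 6.609/60 = 0.110150
  W → negative
Point 2:
  φ: split at 2 digits → 71° and 29.0813′; 71 + 29.0813/60 = 71.484688
  N ⇒ keep positive
  λ: split at 3 digits → 127° and 37.5316′; 127 + 37.5316/60 = 127.625527
  E → positive
Point 3:
  φ: split at 2 digits → 30° and 26.079′; 30 + 26.079/60 = 30.434650
  S ⇒ negate
  λ: split at 3 digits → 072° and 46.42801′; 72 + 46.42801/60 = 72.773800
  W → negative
Point 4:
  Latitude: split at 2 digits → 87° and 37.773′; 87 + 37.773/60 = 87.629550
  S ⇒ negate
  λ: split at 3 digits → 165° and 11.134′; 165 + 11.134/60 = 165.185567
  W ⇒ negate

1. -40.32375, -0.11015
2. 71.48469, 127.62553
3. -30.43465, -72.77380
4. -87.62955, -165.18557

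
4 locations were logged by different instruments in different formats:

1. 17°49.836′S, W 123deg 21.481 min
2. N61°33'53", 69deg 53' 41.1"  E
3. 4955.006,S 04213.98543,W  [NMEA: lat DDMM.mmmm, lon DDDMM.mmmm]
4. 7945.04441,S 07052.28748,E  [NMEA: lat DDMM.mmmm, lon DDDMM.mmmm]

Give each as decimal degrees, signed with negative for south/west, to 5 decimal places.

1. -17.83060, -123.35802
2. 61.56472, 69.89475
3. -49.91677, -42.23309
4. -79.75074, 70.87146

Point 1:
  Latitude: 17 + 49.836/60 = 17.830600
  S ⇒ negate
  λ: 21.481′ = 0.358017°; total 123.358017
  W ⇒ negate
Point 2:
  Lat: 61 + 33/60 + 53/3600 = 61.564722
  N → positive
  Longitude: 69 + 53/60 + 41.1/3600 = 69.894750
  E → positive
Point 3:
  Lat: split at 2 digits → 49° and 55.006′; 49 + 55.006/60 = 49.916767
  hemisphere S, so the sign is −
  Longitude: split at 3 digits → 042° and 13.98543′; 42 + 13.98543/60 = 42.233091
  W → negative
Point 4:
  Latitude: split at 2 digits → 79° and 45.04441′; 79 + 45.04441/60 = 79.750740
  hemisphere S, so the sign is −
  λ: split at 3 digits → 070° and 52.28748′; 70 + 52.28748/60 = 70.871458
  E ⇒ keep positive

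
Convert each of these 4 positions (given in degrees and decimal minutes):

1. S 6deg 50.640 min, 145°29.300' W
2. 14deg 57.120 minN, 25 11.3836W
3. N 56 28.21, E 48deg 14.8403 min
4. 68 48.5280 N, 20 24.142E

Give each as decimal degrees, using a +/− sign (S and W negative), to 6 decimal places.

1. -6.844000, -145.488333
2. 14.952000, -25.189727
3. 56.470167, 48.247338
4. 68.808800, 20.402367

Point 1:
  φ: 6 + 50.64/60 = 6.8440000
  S → negative
  Longitude: 145 + 29.3/60 = 145.4883333
  hemisphere W, so the sign is −
Point 2:
  φ: 14 + 57.12/60 = 14.9520000
  N ⇒ keep positive
  Longitude: 11.3836′ = 0.189727°; total 25.1897267
  W → negative
Point 3:
  Lat: 28.21′ = 0.470167°; total 56.4701667
  N → positive
  λ: 48 + 14.8403/60 = 48.2473383
  E → positive
Point 4:
  Latitude: 48.528′ = 0.808800°; total 68.8088000
  N ⇒ keep positive
  λ: 20 + 24.142/60 = 20.4023667
  E ⇒ keep positive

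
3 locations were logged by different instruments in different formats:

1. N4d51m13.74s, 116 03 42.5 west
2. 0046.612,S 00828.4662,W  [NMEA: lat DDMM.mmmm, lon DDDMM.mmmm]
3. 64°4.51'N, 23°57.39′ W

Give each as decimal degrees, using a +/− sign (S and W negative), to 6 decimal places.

1. 4.853817, -116.061806
2. -0.776867, -8.474437
3. 64.075167, -23.956500

Point 1:
  Latitude: 4 + 51/60 + 13.74/3600 = 4.8538167
  N → positive
  λ: 3′ + 42.5″ = 3.70833′; 116 + 3.70833/60 = 116.0618056
  W → negative
Point 2:
  Lat: split at 2 digits → 00° and 46.612′; 0 + 46.612/60 = 0.7768667
  hemisphere S, so the sign is −
  Longitude: degrees = first 3 digits = 8, minutes = 28.4662; 8 + 28.4662/60 = 8.4744367
  W ⇒ negate
Point 3:
  Latitude: 4.51′ = 0.075167°; total 64.0751667
  N → positive
  Lon: 57.39′ = 0.956500°; total 23.9565000
  hemisphere W, so the sign is −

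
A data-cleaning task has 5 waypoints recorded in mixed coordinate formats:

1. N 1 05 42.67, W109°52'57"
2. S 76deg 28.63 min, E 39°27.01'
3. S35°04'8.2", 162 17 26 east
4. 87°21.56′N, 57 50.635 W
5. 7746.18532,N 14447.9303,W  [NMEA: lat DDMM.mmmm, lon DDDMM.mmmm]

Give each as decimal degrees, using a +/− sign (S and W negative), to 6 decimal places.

1. 1.095186, -109.882500
2. -76.477167, 39.450167
3. -35.068944, 162.290556
4. 87.359333, -57.843917
5. 77.769755, -144.798838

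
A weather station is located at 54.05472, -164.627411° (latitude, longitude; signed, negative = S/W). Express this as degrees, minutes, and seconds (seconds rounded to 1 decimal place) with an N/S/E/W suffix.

54°03′17.0″ N, 164°37′38.7″ W

Lat: 0.054720 × 60 = 3.28320′ → 3′, remainder × 60 = 16.992″
Longitude is negative → W; |value| = 164.627411
λ: 0.627411 × 60 = 37.64466′ → 37′, remainder × 60 = 38.680″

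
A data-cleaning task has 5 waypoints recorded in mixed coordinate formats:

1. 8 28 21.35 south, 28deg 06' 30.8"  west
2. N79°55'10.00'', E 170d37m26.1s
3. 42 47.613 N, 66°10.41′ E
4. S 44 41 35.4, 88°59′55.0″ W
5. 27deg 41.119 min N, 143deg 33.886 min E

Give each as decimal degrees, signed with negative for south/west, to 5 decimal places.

Point 1:
  φ: 8 + 28/60 + 21.35/3600 = 8.472597
  S ⇒ negate
  λ: 28° + 6/60 + 30.8/3600 = 28 + 0.100000 + 0.008556 = 28.108556
  W → negative
Point 2:
  Lat: 79° + 55/60 + 10/3600 = 79 + 0.916667 + 0.002778 = 79.919444
  N → positive
  λ: 170° + 37/60 + 26.1/3600 = 170 + 0.616667 + 0.007250 = 170.623917
  E ⇒ keep positive
Point 3:
  φ: 47.613′ = 0.793550°; total 42.793550
  N → positive
  Longitude: 10.41′ = 0.173500°; total 66.173500
  E ⇒ keep positive
Point 4:
  Lat: 41′ + 35.4″ = 41.59000′; 44 + 41.59000/60 = 44.693167
  S → negative
  Longitude: 88 + 59/60 + 55/3600 = 88.998611
  W → negative
Point 5:
  φ: 27 + 41.119/60 = 27.685317
  N → positive
  Lon: 143 + 33.886/60 = 143.564767
  E ⇒ keep positive

1. -8.47260, -28.10856
2. 79.91944, 170.62392
3. 42.79355, 66.17350
4. -44.69317, -88.99861
5. 27.68532, 143.56477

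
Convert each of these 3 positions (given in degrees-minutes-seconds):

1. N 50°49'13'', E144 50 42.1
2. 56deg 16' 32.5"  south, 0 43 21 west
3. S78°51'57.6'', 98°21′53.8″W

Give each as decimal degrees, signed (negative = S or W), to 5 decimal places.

1. 50.82028, 144.84503
2. -56.27569, -0.72250
3. -78.86600, -98.36494

Point 1:
  Latitude: 50 + 49/60 + 13/3600 = 50.820278
  N → positive
  Longitude: 50′ + 42.1″ = 50.70167′; 144 + 50.70167/60 = 144.845028
  E → positive
Point 2:
  Latitude: 56° + 16/60 + 32.5/3600 = 56 + 0.266667 + 0.009028 = 56.275694
  S ⇒ negate
  Longitude: 43′ + 21″ = 43.35000′; 0 + 43.35000/60 = 0.722500
  W ⇒ negate
Point 3:
  Lat: 78° + 51/60 + 57.6/3600 = 78 + 0.850000 + 0.016000 = 78.866000
  S ⇒ negate
  Longitude: 98° + 21/60 + 53.8/3600 = 98 + 0.350000 + 0.014944 = 98.364944
  W → negative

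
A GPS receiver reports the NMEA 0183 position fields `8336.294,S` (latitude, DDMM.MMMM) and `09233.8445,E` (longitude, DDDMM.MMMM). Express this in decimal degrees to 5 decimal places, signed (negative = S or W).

-83.60490, 92.56408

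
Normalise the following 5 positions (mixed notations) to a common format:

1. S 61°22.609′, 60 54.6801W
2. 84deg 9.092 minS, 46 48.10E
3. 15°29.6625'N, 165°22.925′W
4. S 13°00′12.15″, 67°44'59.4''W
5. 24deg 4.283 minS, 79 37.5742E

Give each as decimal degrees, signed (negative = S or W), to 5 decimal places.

1. -61.37682, -60.91134
2. -84.15153, 46.80167
3. 15.49438, -165.38208
4. -13.00338, -67.74983
5. -24.07138, 79.62624

Point 1:
  φ: 61 + 22.609/60 = 61.376817
  S ⇒ negate
  Lon: 54.6801′ = 0.911335°; total 60.911335
  hemisphere W, so the sign is −
Point 2:
  Lat: 9.092′ = 0.151533°; total 84.151533
  hemisphere S, so the sign is −
  Longitude: 48.1′ = 0.801667°; total 46.801667
  E ⇒ keep positive
Point 3:
  φ: 29.6625′ = 0.494375°; total 15.494375
  N ⇒ keep positive
  λ: 22.925′ = 0.382083°; total 165.382083
  W → negative
Point 4:
  Lat: 13° + 0/60 + 12.15/3600 = 13 + 0.000000 + 0.003375 = 13.003375
  S ⇒ negate
  λ: 67° + 44/60 + 59.4/3600 = 67 + 0.733333 + 0.016500 = 67.749833
  W ⇒ negate
Point 5:
  Lat: 24 + 4.283/60 = 24.071383
  hemisphere S, so the sign is −
  λ: 79 + 37.5742/60 = 79.626237
  E ⇒ keep positive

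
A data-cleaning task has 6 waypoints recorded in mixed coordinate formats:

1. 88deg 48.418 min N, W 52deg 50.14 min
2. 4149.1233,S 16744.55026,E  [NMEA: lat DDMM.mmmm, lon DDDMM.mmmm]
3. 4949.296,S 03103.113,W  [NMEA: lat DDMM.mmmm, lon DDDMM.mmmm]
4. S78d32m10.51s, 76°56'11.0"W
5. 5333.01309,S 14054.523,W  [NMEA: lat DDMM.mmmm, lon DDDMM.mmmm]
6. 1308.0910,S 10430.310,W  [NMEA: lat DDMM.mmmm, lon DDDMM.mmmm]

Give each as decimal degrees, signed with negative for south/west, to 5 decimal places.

1. 88.80697, -52.83567
2. -41.81872, 167.74250
3. -49.82160, -31.05188
4. -78.53625, -76.93639
5. -53.55022, -140.90872
6. -13.13485, -104.50517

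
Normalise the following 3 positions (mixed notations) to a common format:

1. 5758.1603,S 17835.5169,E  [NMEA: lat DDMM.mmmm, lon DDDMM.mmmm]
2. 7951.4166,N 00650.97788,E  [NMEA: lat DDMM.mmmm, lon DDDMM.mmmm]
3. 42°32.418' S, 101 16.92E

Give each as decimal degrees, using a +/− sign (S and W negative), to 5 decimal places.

Point 1:
  Latitude: split at 2 digits → 57° and 58.1603′; 57 + 58.1603/60 = 57.969338
  S ⇒ negate
  Longitude: degrees = first 3 digits = 178, minutes = 35.5169; 178 + 35.5169/60 = 178.591948
  E → positive
Point 2:
  Lat: degrees = first 2 digits = 79, minutes = 51.4166; 79 + 51.4166/60 = 79.856943
  N → positive
  Longitude: degrees = first 3 digits = 6, minutes = 50.97788; 6 + 50.97788/60 = 6.849631
  E → positive
Point 3:
  Latitude: 42 + 32.418/60 = 42.540300
  S ⇒ negate
  Lon: 101 + 16.92/60 = 101.282000
  E → positive

1. -57.96934, 178.59195
2. 79.85694, 6.84963
3. -42.54030, 101.28200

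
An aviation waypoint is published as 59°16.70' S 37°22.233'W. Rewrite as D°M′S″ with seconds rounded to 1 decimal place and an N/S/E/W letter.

59°16′42.0″ S, 37°22′14.0″ W

φ: fractional minutes 0.70000 × 60 = 42.000″
Lon: 22.23300′ → 22′ and 0.23300 × 60 = 13.980″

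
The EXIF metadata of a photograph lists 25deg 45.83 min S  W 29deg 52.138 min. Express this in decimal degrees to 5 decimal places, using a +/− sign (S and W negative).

-25.76383, -29.86897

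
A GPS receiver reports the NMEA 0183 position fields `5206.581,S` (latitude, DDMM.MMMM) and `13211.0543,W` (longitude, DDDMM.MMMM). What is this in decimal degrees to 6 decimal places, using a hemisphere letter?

Latitude: split at 2 digits → 52° and 6.581′; 52 + 6.581/60 = 52.1096833
Lon: degrees = first 3 digits = 132, minutes = 11.0543; 132 + 11.0543/60 = 132.1842383

52.109683° S, 132.184238° W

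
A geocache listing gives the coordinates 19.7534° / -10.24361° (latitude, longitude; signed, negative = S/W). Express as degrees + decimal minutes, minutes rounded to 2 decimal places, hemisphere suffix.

φ: 19° + 0.753400 × 60 = 19° 45.2040′
Longitude is negative → W; |value| = 10.243610
Longitude: 10° + 0.243610 × 60 = 10° 14.6166′

19° 45.20′ N, 10° 14.62′ W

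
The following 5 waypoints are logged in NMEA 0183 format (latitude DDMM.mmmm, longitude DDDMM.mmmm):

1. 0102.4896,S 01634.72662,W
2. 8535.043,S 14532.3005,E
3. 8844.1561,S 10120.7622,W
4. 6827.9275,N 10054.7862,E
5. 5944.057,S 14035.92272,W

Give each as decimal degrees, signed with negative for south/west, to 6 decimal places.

1. -1.041493, -16.578777
2. -85.584050, 145.538342
3. -88.735935, -101.346037
4. 68.465458, 100.913103
5. -59.734283, -140.598712

Point 1:
  Lat: split at 2 digits → 01° and 2.4896′; 1 + 2.4896/60 = 1.0414933
  hemisphere S, so the sign is −
  Longitude: degrees = first 3 digits = 16, minutes = 34.72662; 16 + 34.72662/60 = 16.5787770
  hemisphere W, so the sign is −
Point 2:
  Lat: split at 2 digits → 85° and 35.043′; 85 + 35.043/60 = 85.5840500
  hemisphere S, so the sign is −
  Longitude: split at 3 digits → 145° and 32.3005′; 145 + 32.3005/60 = 145.5383417
  E ⇒ keep positive
Point 3:
  φ: split at 2 digits → 88° and 44.1561′; 88 + 44.1561/60 = 88.7359350
  S ⇒ negate
  λ: split at 3 digits → 101° and 20.7622′; 101 + 20.7622/60 = 101.3460367
  hemisphere W, so the sign is −
Point 4:
  Latitude: split at 2 digits → 68° and 27.9275′; 68 + 27.9275/60 = 68.4654583
  N → positive
  Lon: degrees = first 3 digits = 100, minutes = 54.7862; 100 + 54.7862/60 = 100.9131033
  E → positive
Point 5:
  φ: split at 2 digits → 59° and 44.057′; 59 + 44.057/60 = 59.7342833
  hemisphere S, so the sign is −
  λ: degrees = first 3 digits = 140, minutes = 35.92272; 140 + 35.92272/60 = 140.5987120
  W → negative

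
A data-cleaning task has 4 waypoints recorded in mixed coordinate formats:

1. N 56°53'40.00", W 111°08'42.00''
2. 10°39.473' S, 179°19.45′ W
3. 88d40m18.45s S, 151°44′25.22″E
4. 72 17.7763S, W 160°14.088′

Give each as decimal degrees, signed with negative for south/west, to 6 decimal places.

1. 56.894444, -111.145000
2. -10.657883, -179.324167
3. -88.671792, 151.740339
4. -72.296272, -160.234800

Point 1:
  Lat: 56° + 53/60 + 40/3600 = 56 + 0.883333 + 0.011111 = 56.8944444
  N ⇒ keep positive
  Lon: 111° + 8/60 + 42/3600 = 111 + 0.133333 + 0.011667 = 111.1450000
  W → negative
Point 2:
  φ: 10 + 39.473/60 = 10.6578833
  hemisphere S, so the sign is −
  Lon: 179 + 19.45/60 = 179.3241667
  W ⇒ negate
Point 3:
  φ: 40′ + 18.45″ = 40.30750′; 88 + 40.30750/60 = 88.6717917
  S → negative
  Longitude: 44′ + 25.22″ = 44.42033′; 151 + 44.42033/60 = 151.7403389
  E → positive
Point 4:
  Lat: 17.7763′ = 0.296272°; total 72.2962717
  hemisphere S, so the sign is −
  λ: 14.088′ = 0.234800°; total 160.2348000
  W ⇒ negate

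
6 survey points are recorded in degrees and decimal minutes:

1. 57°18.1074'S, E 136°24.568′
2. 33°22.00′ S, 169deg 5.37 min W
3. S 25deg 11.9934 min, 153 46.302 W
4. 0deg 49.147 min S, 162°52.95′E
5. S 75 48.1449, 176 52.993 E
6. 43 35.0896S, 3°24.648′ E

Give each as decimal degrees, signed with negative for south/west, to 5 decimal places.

1. -57.30179, 136.40947
2. -33.36667, -169.08950
3. -25.19989, -153.77170
4. -0.81912, 162.88250
5. -75.80242, 176.88322
6. -43.58483, 3.41080

Point 1:
  Latitude: 57 + 18.1074/60 = 57.301790
  hemisphere S, so the sign is −
  Longitude: 136 + 24.568/60 = 136.409467
  E ⇒ keep positive
Point 2:
  Latitude: 33 + 22/60 = 33.366667
  hemisphere S, so the sign is −
  Lon: 169 + 5.37/60 = 169.089500
  W ⇒ negate
Point 3:
  Latitude: 25 + 11.9934/60 = 25.199890
  S → negative
  λ: 46.302′ = 0.771700°; total 153.771700
  hemisphere W, so the sign is −
Point 4:
  Lat: 49.147′ = 0.819117°; total 0.819117
  S ⇒ negate
  Longitude: 162 + 52.95/60 = 162.882500
  E → positive
Point 5:
  Lat: 75 + 48.1449/60 = 75.802415
  hemisphere S, so the sign is −
  λ: 52.993′ = 0.883217°; total 176.883217
  E → positive
Point 6:
  Lat: 35.0896′ = 0.584827°; total 43.584827
  S ⇒ negate
  λ: 24.648′ = 0.410800°; total 3.410800
  E ⇒ keep positive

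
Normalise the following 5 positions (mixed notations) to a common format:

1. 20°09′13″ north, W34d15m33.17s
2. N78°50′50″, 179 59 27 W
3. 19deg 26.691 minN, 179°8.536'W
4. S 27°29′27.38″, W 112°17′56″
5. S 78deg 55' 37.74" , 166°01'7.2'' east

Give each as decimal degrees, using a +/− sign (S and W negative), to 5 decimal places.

Point 1:
  Lat: 20° + 9/60 + 13/3600 = 20 + 0.150000 + 0.003611 = 20.153611
  N → positive
  Lon: 34 + 15/60 + 33.17/3600 = 34.259214
  W ⇒ negate
Point 2:
  Latitude: 78° + 50/60 + 50/3600 = 78 + 0.833333 + 0.013889 = 78.847222
  N ⇒ keep positive
  λ: 179 + 59/60 + 27/3600 = 179.990833
  W → negative
Point 3:
  Latitude: 19 + 26.691/60 = 19.444850
  N ⇒ keep positive
  λ: 179 + 8.536/60 = 179.142267
  hemisphere W, so the sign is −
Point 4:
  φ: 27 + 29/60 + 27.38/3600 = 27.490939
  S ⇒ negate
  Lon: 17′ + 56″ = 17.93333′; 112 + 17.93333/60 = 112.298889
  W ⇒ negate
Point 5:
  Lat: 55′ + 37.74″ = 55.62900′; 78 + 55.62900/60 = 78.927150
  S → negative
  λ: 166° + 1/60 + 7.2/3600 = 166 + 0.016667 + 0.002000 = 166.018667
  E ⇒ keep positive

1. 20.15361, -34.25921
2. 78.84722, -179.99083
3. 19.44485, -179.14227
4. -27.49094, -112.29889
5. -78.92715, 166.01867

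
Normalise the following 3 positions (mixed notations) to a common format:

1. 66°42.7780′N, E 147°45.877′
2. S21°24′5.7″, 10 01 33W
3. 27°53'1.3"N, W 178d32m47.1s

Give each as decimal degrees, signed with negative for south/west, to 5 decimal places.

1. 66.71297, 147.76462
2. -21.40158, -10.02583
3. 27.88369, -178.54642

Point 1:
  Lat: 42.778′ = 0.712967°; total 66.712967
  N → positive
  Lon: 147 + 45.877/60 = 147.764617
  E → positive
Point 2:
  Lat: 21° + 24/60 + 5.7/3600 = 21 + 0.400000 + 0.001583 = 21.401583
  S ⇒ negate
  Lon: 10 + 1/60 + 33/3600 = 10.025833
  hemisphere W, so the sign is −
Point 3:
  Latitude: 53′ + 1.3″ = 53.02167′; 27 + 53.02167/60 = 27.883694
  N ⇒ keep positive
  Longitude: 178° + 32/60 + 47.1/3600 = 178 + 0.533333 + 0.013083 = 178.546417
  W → negative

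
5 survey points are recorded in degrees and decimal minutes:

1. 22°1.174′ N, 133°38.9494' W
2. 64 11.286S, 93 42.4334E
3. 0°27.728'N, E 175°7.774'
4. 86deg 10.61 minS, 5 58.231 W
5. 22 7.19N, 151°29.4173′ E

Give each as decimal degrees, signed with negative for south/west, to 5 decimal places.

1. 22.01957, -133.64916
2. -64.18810, 93.70722
3. 0.46213, 175.12957
4. -86.17683, -5.97052
5. 22.11983, 151.49029

Point 1:
  Lat: 22 + 1.174/60 = 22.019567
  N → positive
  Longitude: 38.9494′ = 0.649157°; total 133.649157
  W → negative
Point 2:
  Lat: 64 + 11.286/60 = 64.188100
  hemisphere S, so the sign is −
  Lon: 93 + 42.4334/60 = 93.707223
  E → positive
Point 3:
  Latitude: 0 + 27.728/60 = 0.462133
  N ⇒ keep positive
  λ: 7.774′ = 0.129567°; total 175.129567
  E ⇒ keep positive
Point 4:
  Latitude: 10.61′ = 0.176833°; total 86.176833
  S → negative
  λ: 5 + 58.231/60 = 5.970517
  W ⇒ negate
Point 5:
  Latitude: 7.19′ = 0.119833°; total 22.119833
  N → positive
  λ: 29.4173′ = 0.490288°; total 151.490288
  E ⇒ keep positive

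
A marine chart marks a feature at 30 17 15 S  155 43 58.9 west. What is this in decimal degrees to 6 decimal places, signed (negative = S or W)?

-30.287500, -155.733028

φ: 30° + 17/60 + 15/3600 = 30 + 0.283333 + 0.004167 = 30.2875000
hemisphere S, so the sign is −
Longitude: 155° + 43/60 + 58.9/3600 = 155 + 0.716667 + 0.016361 = 155.7330278
W → negative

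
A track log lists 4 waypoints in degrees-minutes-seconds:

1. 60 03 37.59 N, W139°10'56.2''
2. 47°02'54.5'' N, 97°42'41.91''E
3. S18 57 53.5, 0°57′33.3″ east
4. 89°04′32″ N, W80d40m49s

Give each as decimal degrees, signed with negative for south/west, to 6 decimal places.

1. 60.060442, -139.182278
2. 47.048472, 97.711642
3. -18.964861, 0.959250
4. 89.075556, -80.680278

Point 1:
  φ: 60 + 3/60 + 37.59/3600 = 60.0604417
  N → positive
  λ: 139° + 10/60 + 56.2/3600 = 139 + 0.166667 + 0.015611 = 139.1822778
  W ⇒ negate
Point 2:
  Lat: 47° + 2/60 + 54.5/3600 = 47 + 0.033333 + 0.015139 = 47.0484722
  N ⇒ keep positive
  λ: 42′ + 41.91″ = 42.69850′; 97 + 42.69850/60 = 97.7116417
  E ⇒ keep positive
Point 3:
  Latitude: 18° + 57/60 + 53.5/3600 = 18 + 0.950000 + 0.014861 = 18.9648611
  S → negative
  Lon: 57′ + 33.3″ = 57.55500′; 0 + 57.55500/60 = 0.9592500
  E ⇒ keep positive
Point 4:
  Latitude: 4′ + 32″ = 4.53333′; 89 + 4.53333/60 = 89.0755556
  N ⇒ keep positive
  Longitude: 40′ + 49″ = 40.81667′; 80 + 40.81667/60 = 80.6802778
  W ⇒ negate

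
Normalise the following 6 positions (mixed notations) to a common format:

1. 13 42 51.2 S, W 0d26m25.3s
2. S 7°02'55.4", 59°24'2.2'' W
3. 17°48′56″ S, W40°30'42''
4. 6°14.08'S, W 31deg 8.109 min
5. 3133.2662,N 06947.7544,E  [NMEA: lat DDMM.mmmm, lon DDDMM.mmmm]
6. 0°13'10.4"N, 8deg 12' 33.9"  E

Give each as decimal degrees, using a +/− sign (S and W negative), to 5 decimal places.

Point 1:
  Latitude: 13 + 42/60 + 51.2/3600 = 13.714222
  S → negative
  Longitude: 26′ + 25.3″ = 26.42167′; 0 + 26.42167/60 = 0.440361
  hemisphere W, so the sign is −
Point 2:
  Latitude: 7° + 2/60 + 55.4/3600 = 7 + 0.033333 + 0.015389 = 7.048722
  S ⇒ negate
  Longitude: 59 + 24/60 + 2.2/3600 = 59.400611
  hemisphere W, so the sign is −
Point 3:
  Latitude: 17 + 48/60 + 56/3600 = 17.815556
  S ⇒ negate
  λ: 40 + 30/60 + 42/3600 = 40.511667
  hemisphere W, so the sign is −
Point 4:
  Latitude: 6 + 14.08/60 = 6.234667
  hemisphere S, so the sign is −
  λ: 8.109′ = 0.135150°; total 31.135150
  W → negative
Point 5:
  Latitude: split at 2 digits → 31° and 33.2662′; 31 + 33.2662/60 = 31.554437
  N ⇒ keep positive
  Lon: degrees = first 3 digits = 69, minutes = 47.7544; 69 + 47.7544/60 = 69.795907
  E → positive
Point 6:
  φ: 13′ + 10.4″ = 13.17333′; 0 + 13.17333/60 = 0.219556
  N → positive
  Lon: 8 + 12/60 + 33.9/3600 = 8.209417
  E ⇒ keep positive

1. -13.71422, -0.44036
2. -7.04872, -59.40061
3. -17.81556, -40.51167
4. -6.23467, -31.13515
5. 31.55444, 69.79591
6. 0.21956, 8.20942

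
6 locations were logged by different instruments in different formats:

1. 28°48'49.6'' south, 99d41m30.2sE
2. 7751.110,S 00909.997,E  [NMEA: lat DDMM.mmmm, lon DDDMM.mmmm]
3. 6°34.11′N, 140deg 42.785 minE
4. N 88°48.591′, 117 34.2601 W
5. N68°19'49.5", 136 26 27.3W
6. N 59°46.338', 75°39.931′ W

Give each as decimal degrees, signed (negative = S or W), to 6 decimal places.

1. -28.813778, 99.691722
2. -77.851833, 9.166617
3. 6.568500, 140.713083
4. 88.809850, -117.571002
5. 68.330417, -136.440917
6. 59.772300, -75.665517

Point 1:
  Latitude: 48′ + 49.6″ = 48.82667′; 28 + 48.82667/60 = 28.8137778
  S ⇒ negate
  λ: 99 + 41/60 + 30.2/3600 = 99.6917222
  E ⇒ keep positive
Point 2:
  Lat: degrees = first 2 digits = 77, minutes = 51.11; 77 + 51.11/60 = 77.8518333
  S ⇒ negate
  Lon: degrees = first 3 digits = 9, minutes = 9.997; 9 + 9.997/60 = 9.1666167
  E ⇒ keep positive
Point 3:
  Latitude: 6 + 34.11/60 = 6.5685000
  N ⇒ keep positive
  Lon: 42.785′ = 0.713083°; total 140.7130833
  E ⇒ keep positive
Point 4:
  Latitude: 48.591′ = 0.809850°; total 88.8098500
  N ⇒ keep positive
  Longitude: 34.2601′ = 0.571002°; total 117.5710017
  W → negative
Point 5:
  Latitude: 68 + 19/60 + 49.5/3600 = 68.3304167
  N ⇒ keep positive
  λ: 136° + 26/60 + 27.3/3600 = 136 + 0.433333 + 0.007583 = 136.4409167
  W → negative
Point 6:
  Lat: 59 + 46.338/60 = 59.7723000
  N ⇒ keep positive
  Lon: 75 + 39.931/60 = 75.6655167
  hemisphere W, so the sign is −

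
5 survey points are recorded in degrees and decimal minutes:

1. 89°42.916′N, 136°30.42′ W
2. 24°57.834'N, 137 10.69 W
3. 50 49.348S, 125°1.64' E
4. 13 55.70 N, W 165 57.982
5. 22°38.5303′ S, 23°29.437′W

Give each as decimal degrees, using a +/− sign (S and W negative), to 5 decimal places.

1. 89.71527, -136.50700
2. 24.96390, -137.17817
3. -50.82247, 125.02733
4. 13.92833, -165.96637
5. -22.64217, -23.49062

Point 1:
  Latitude: 89 + 42.916/60 = 89.715267
  N → positive
  λ: 30.42′ = 0.507000°; total 136.507000
  hemisphere W, so the sign is −
Point 2:
  φ: 24 + 57.834/60 = 24.963900
  N ⇒ keep positive
  Lon: 10.69′ = 0.178167°; total 137.178167
  hemisphere W, so the sign is −
Point 3:
  φ: 50 + 49.348/60 = 50.822467
  hemisphere S, so the sign is −
  Longitude: 1.64′ = 0.027333°; total 125.027333
  E ⇒ keep positive
Point 4:
  Lat: 55.7′ = 0.928333°; total 13.928333
  N → positive
  λ: 57.982′ = 0.966367°; total 165.966367
  W ⇒ negate
Point 5:
  φ: 22 + 38.5303/60 = 22.642172
  S ⇒ negate
  Longitude: 29.437′ = 0.490617°; total 23.490617
  hemisphere W, so the sign is −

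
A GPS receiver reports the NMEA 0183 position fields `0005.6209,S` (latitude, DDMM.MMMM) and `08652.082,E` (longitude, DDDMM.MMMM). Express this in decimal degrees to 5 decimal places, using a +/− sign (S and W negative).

Latitude: split at 2 digits → 00° and 5.6209′; 0 + 5.6209/60 = 0.093682
hemisphere S, so the sign is −
Longitude: split at 3 digits → 086° and 52.082′; 86 + 52.082/60 = 86.868033
E → positive

-0.09368, 86.86803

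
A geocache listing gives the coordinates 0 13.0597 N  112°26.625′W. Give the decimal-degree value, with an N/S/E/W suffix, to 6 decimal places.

Latitude: 0 + 13.0597/60 = 0.2176617
Lon: 26.625′ = 0.443750°; total 112.4437500

0.217662° N, 112.443750° W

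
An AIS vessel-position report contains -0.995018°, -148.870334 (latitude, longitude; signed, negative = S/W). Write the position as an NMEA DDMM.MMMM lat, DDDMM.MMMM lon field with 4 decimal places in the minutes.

0059.7011,S / 14852.2200,W

Latitude is negative → S; |value| = 0.995018
Lat: 0° + 0.995018 × 60 = 0° 59.701080′
Longitude is negative → W; |value| = 148.870334
Lon: fractional part 0.870334 → 52.220040 minutes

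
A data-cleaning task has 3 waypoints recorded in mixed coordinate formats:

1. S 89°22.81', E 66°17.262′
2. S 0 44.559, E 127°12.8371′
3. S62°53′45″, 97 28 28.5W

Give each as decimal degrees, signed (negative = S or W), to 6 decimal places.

1. -89.380167, 66.287700
2. -0.742650, 127.213952
3. -62.895833, -97.474583

Point 1:
  Latitude: 89 + 22.81/60 = 89.3801667
  S ⇒ negate
  Lon: 66 + 17.262/60 = 66.2877000
  E → positive
Point 2:
  Lat: 0 + 44.559/60 = 0.7426500
  hemisphere S, so the sign is −
  Longitude: 127 + 12.8371/60 = 127.2139517
  E ⇒ keep positive
Point 3:
  Lat: 62° + 53/60 + 45/3600 = 62 + 0.883333 + 0.012500 = 62.8958333
  S → negative
  Lon: 97 + 28/60 + 28.5/3600 = 97.4745833
  hemisphere W, so the sign is −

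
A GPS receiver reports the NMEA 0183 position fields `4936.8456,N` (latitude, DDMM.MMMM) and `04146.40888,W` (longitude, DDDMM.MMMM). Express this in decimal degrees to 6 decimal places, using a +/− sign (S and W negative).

49.614093, -41.773481

Latitude: degrees = first 2 digits = 49, minutes = 36.8456; 49 + 36.8456/60 = 49.6140933
N → positive
λ: split at 3 digits → 041° and 46.40888′; 41 + 46.40888/60 = 41.7734813
W ⇒ negate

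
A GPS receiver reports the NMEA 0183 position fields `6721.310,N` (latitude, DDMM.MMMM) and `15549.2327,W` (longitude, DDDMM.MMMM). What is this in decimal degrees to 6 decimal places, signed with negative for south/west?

φ: degrees = first 2 digits = 67, minutes = 21.31; 67 + 21.31/60 = 67.3551667
N ⇒ keep positive
λ: degrees = first 3 digits = 155, minutes = 49.2327; 155 + 49.2327/60 = 155.8205450
W ⇒ negate

67.355167, -155.820545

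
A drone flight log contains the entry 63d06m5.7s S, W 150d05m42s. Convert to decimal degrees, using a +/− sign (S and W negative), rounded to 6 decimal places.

-63.101583, -150.095000

Latitude: 6′ + 5.7″ = 6.09500′; 63 + 6.09500/60 = 63.1015833
S ⇒ negate
Lon: 150 + 5/60 + 42/3600 = 150.0950000
hemisphere W, so the sign is −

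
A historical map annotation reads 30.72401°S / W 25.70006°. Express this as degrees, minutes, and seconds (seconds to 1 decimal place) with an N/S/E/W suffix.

Latitude: whole degrees 30; 43.44060′ → 43′ and 26.436″
Lon: whole degrees 25; 42.00360′ → 42′ and 0.216″

30°43′26.4″ S, 25°42′0.2″ W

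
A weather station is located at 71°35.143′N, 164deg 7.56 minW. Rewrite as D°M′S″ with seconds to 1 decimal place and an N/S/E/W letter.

71°35′8.6″ N, 164°07′33.6″ W

φ: 35.14300′ → 35′ and 0.14300 × 60 = 8.580″
Lon: fractional minutes 0.56000 × 60 = 33.600″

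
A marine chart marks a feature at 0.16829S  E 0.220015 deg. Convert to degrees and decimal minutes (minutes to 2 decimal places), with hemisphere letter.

Latitude: fractional part 0.168290 → 10.0974 minutes
λ: 0° + 0.220015 × 60 = 0° 13.2009′

0° 10.10′ S, 0° 13.20′ E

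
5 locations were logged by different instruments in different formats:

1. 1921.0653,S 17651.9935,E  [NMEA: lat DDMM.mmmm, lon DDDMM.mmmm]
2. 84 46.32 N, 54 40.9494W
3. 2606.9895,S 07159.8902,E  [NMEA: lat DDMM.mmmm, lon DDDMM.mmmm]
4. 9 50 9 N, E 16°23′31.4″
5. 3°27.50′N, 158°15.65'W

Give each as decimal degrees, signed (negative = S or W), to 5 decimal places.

1. -19.35109, 176.86656
2. 84.77200, -54.68249
3. -26.11649, 71.99817
4. 9.83583, 16.39206
5. 3.45833, -158.26083

Point 1:
  Lat: degrees = first 2 digits = 19, minutes = 21.0653; 19 + 21.0653/60 = 19.351088
  hemisphere S, so the sign is −
  Longitude: degrees = first 3 digits = 176, minutes = 51.9935; 176 + 51.9935/60 = 176.866558
  E ⇒ keep positive
Point 2:
  φ: 46.32′ = 0.772000°; total 84.772000
  N ⇒ keep positive
  Longitude: 54 + 40.9494/60 = 54.682490
  W → negative
Point 3:
  φ: degrees = first 2 digits = 26, minutes = 6.9895; 26 + 6.9895/60 = 26.116492
  hemisphere S, so the sign is −
  λ: split at 3 digits → 071° and 59.8902′; 71 + 59.8902/60 = 71.998170
  E → positive
Point 4:
  Lat: 9 + 50/60 + 9/3600 = 9.835833
  N ⇒ keep positive
  λ: 16° + 23/60 + 31.4/3600 = 16 + 0.383333 + 0.008722 = 16.392056
  E ⇒ keep positive
Point 5:
  Lat: 3 + 27.5/60 = 3.458333
  N → positive
  Longitude: 158 + 15.65/60 = 158.260833
  W ⇒ negate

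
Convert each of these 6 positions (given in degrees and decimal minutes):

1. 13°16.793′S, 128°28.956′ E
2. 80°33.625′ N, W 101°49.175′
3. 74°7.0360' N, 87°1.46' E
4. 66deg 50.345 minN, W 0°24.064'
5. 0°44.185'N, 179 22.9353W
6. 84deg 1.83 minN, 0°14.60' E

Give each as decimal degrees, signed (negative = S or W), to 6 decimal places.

Point 1:
  Lat: 13 + 16.793/60 = 13.2798833
  S → negative
  Lon: 128 + 28.956/60 = 128.4826000
  E → positive
Point 2:
  Lat: 80 + 33.625/60 = 80.5604167
  N → positive
  Longitude: 101 + 49.175/60 = 101.8195833
  W ⇒ negate
Point 3:
  Latitude: 74 + 7.036/60 = 74.1172667
  N → positive
  Longitude: 87 + 1.46/60 = 87.0243333
  E ⇒ keep positive
Point 4:
  Lat: 66 + 50.345/60 = 66.8390833
  N ⇒ keep positive
  Lon: 24.064′ = 0.401067°; total 0.4010667
  W ⇒ negate
Point 5:
  φ: 0 + 44.185/60 = 0.7364167
  N → positive
  Longitude: 179 + 22.9353/60 = 179.3822550
  W ⇒ negate
Point 6:
  Lat: 84 + 1.83/60 = 84.0305000
  N → positive
  Longitude: 0 + 14.6/60 = 0.2433333
  E ⇒ keep positive

1. -13.279883, 128.482600
2. 80.560417, -101.819583
3. 74.117267, 87.024333
4. 66.839083, -0.401067
5. 0.736417, -179.382255
6. 84.030500, 0.243333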